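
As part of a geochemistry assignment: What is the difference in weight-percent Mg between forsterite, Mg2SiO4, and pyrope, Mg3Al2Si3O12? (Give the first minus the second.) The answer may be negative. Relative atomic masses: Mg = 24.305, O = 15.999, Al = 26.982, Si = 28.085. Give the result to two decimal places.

First mineral: 48.610 g Mg in 140.691 g formula = 34.55 wt% Mg.
Second mineral: 72.915 g Mg in 403.122 g formula = 18.09 wt% Mg.
34.55% − 18.09% gives a difference of 16.46 percentage points.

16.46 percentage points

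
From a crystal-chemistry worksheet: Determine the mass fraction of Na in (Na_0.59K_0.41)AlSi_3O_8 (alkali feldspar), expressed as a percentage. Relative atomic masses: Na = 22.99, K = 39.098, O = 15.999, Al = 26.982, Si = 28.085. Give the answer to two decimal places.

5.05 wt%

Formula mass = 0.59*22.99 + 0.41*39.098 + 1*26.982 + 3*28.085 + 8*15.999 = 268.823 g/mol, of which 13.564 g is Na.
So Na makes up 13.564/268.823 = 0.0505 of the mass, i.e. 5.05%.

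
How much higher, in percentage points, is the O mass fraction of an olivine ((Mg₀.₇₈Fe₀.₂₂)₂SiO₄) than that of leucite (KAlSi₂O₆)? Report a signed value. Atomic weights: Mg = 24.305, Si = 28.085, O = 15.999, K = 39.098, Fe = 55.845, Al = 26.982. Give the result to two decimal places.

-2.58 percentage points

M((Mg₀.₇₈Fe₀.₂₂)₂SiO₄) = 154.569 g/mol, so wt% O = 63.996/154.569 × 100 = 41.40%.
M(KAlSi₂O₆) = 218.244 g/mol, so wt% O = 95.994/218.244 × 100 = 43.98%.
41.40 − 43.98 = -2.58 pp.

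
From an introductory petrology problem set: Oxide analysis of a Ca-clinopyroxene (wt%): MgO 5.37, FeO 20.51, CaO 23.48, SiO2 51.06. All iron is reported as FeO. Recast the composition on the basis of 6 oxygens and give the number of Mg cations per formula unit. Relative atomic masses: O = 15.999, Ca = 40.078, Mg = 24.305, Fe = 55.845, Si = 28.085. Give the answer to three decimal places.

0.315 Mg apfu

MgO: 5.37/40.304 = 0.13324 mol → 0.13324 mol Mg, 0.13324 mol O.
FeO: 20.51/71.844 = 0.28548 mol → 0.28548 mol Fe, 0.28548 mol O.
CaO: 23.48/56.077 = 0.41871 mol → 0.41871 mol Ca, 0.41871 mol O.
SiO2: 51.06/60.083 = 0.84982 mol → 0.84982 mol Si, 1.69964 mol O.
Total oxygen = 2.53707 mol. Normalization factor = 6/2.53707 = 2.36493.
Mg per 6 O = 0.13324 × 2.36493 = 0.315.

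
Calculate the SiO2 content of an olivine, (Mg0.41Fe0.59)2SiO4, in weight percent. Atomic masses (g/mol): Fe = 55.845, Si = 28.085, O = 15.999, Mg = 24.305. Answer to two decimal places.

33.77 wt%

Formula mass = 177.908 g/mol.
1 Si → 1.0000 mol SiO2 per formula unit; M(SiO2) = 60.083, so SiO2 mass = 60.083 g.
60.083/177.908 × 100 = 33.77 wt%.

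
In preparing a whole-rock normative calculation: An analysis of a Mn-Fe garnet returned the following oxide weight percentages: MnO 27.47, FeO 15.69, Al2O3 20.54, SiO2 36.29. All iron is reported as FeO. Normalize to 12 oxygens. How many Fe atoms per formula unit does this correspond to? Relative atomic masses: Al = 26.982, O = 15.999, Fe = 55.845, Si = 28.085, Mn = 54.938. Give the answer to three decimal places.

1.084 Fe apfu

MnO: 27.47/70.937 = 0.38725 mol → 0.38725 mol Mn, 0.38725 mol O.
FeO: 15.69/71.844 = 0.21839 mol → 0.21839 mol Fe, 0.21839 mol O.
Al2O3: 20.54/101.961 = 0.20145 mol → 0.40290 mol Al, 0.60435 mol O.
SiO2: 36.29/60.083 = 0.60400 mol → 0.60400 mol Si, 1.20800 mol O.
Total oxygen = 2.41799 mol. Normalization factor = 12/2.41799 = 4.96280.
Fe per 12 O = 0.21839 × 4.96280 = 1.084.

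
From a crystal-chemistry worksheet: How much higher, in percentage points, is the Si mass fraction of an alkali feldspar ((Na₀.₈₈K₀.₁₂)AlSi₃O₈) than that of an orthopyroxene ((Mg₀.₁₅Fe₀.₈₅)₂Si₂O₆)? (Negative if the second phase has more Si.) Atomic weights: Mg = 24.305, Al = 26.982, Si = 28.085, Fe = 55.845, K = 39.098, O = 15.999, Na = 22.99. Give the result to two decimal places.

Si in (Na₀.₈₈K₀.₁₂)AlSi₃O₈: molar mass 264.152 g/mol; 3×28.085 = 84.255 g → 31.90 wt%.
Si in (Mg₀.₁₅Fe₀.₈₅)₂Si₂O₆: molar mass 254.392 g/mol; 2×28.085 = 56.170 g → 22.08 wt%.
Difference = 31.90 − 22.08 = 9.82 percentage points.

9.82 percentage points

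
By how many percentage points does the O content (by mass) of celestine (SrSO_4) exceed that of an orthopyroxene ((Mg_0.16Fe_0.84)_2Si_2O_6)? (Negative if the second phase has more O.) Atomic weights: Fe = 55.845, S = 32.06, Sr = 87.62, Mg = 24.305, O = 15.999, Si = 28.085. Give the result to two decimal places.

-2.99 percentage points

M(SrSO_4) = 183.676 g/mol, so wt% O = 63.996/183.676 × 100 = 34.84%.
M((Mg_0.16Fe_0.84)_2Si_2O_6) = 253.761 g/mol, so wt% O = 95.994/253.761 × 100 = 37.83%.
34.84 − 37.83 = -2.99 pp.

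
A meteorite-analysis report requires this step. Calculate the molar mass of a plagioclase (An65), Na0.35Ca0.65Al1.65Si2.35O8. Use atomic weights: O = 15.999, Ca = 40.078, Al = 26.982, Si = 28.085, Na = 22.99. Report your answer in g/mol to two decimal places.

272.61 g/mol

The formula mass is the sum 0.35×22.99 + 0.65×40.078 + 1.65×26.982 + 2.35×28.085 + 8×15.999.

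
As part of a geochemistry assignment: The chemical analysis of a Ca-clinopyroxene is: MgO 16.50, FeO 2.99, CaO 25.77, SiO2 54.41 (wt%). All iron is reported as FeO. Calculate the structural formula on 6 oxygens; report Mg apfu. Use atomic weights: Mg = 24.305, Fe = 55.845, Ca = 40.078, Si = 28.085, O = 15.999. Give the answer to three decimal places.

0.902 Mg apfu

MgO (M=40.304): mol = 0.40939; Mg = 0.40939, O = 0.40939.
FeO (M=71.844): mol = 0.04162; Fe = 0.04162, O = 0.04162.
CaO (M=56.077): mol = 0.45955; Ca = 0.45955, O = 0.45955.
SiO2 (M=60.083): mol = 0.90558; Si = 0.90558, O = 1.81116.
ΣO = 2.72172; factor = 6/ΣO = 2.20449.
Mg apfu = 0.40939 × 2.20449 = 0.902.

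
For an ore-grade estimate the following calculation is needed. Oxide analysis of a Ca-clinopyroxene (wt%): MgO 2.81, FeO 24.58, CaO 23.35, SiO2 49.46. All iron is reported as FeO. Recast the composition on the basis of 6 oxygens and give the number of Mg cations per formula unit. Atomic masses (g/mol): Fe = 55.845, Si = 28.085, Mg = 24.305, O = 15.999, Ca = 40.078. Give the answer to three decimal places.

0.169 Mg apfu

MgO (M=40.304): mol = 0.06972; Mg = 0.06972, O = 0.06972.
FeO (M=71.844): mol = 0.34213; Fe = 0.34213, O = 0.34213.
CaO (M=56.077): mol = 0.41639; Ca = 0.41639, O = 0.41639.
SiO2 (M=60.083): mol = 0.82319; Si = 0.82319, O = 1.64638.
ΣO = 2.47462; factor = 6/ΣO = 2.42461.
Mg apfu = 0.06972 × 2.42461 = 0.169.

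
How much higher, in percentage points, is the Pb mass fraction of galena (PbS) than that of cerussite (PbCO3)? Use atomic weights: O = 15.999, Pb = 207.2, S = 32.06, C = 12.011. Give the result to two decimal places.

Pb in PbS: molar mass 239.260 g/mol; 1×207.2 = 207.200 g → 86.60 wt%.
Pb in PbCO3: molar mass 267.208 g/mol; 1×207.2 = 207.200 g → 77.54 wt%.
Difference = 86.60 − 77.54 = 9.06 percentage points.

9.06 percentage points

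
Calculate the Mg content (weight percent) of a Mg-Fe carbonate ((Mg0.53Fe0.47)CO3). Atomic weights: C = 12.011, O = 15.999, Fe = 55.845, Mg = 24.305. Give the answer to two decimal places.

Formula mass = 0.53*24.305 + 0.47*55.845 + 1*12.011 + 3*15.999 = 99.137 g/mol, of which 12.882 g is Mg.
So Mg makes up 12.882/99.137 = 0.1299 of the mass, i.e. 12.99%.

12.99 weight percent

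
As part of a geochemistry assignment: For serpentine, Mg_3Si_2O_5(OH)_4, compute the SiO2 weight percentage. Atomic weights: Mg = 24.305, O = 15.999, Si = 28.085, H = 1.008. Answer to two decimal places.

43.36 wt%

Molar mass of Mg_3Si_2O_5(OH)_4 = 3×24.305 + 2×28.085 + 9×15.999 + 4×1.008 = 277.108 g/mol.
Each formula unit contains 2 Si, equivalent to 2/1 = 2.0000 mol SiO2.
M(SiO2) = 1×28.085 + 2×15.999 = 60.083 g/mol.
Mass of SiO2 per formula unit = 2.0000 × 60.083 = 120.166 g.
SiO2 wt% = 120.166 / 277.108 × 100 = 43.36%.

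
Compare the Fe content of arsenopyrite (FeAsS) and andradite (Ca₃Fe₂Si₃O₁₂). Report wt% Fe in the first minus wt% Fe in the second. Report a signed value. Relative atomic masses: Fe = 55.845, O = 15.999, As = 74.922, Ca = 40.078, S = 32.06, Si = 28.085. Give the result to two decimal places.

12.32 percentage points

M(FeAsS) = 162.827 g/mol, so wt% Fe = 55.845/162.827 × 100 = 34.30%.
M(Ca₃Fe₂Si₃O₁₂) = 508.167 g/mol, so wt% Fe = 111.690/508.167 × 100 = 21.98%.
34.30 − 21.98 = 12.32 pp.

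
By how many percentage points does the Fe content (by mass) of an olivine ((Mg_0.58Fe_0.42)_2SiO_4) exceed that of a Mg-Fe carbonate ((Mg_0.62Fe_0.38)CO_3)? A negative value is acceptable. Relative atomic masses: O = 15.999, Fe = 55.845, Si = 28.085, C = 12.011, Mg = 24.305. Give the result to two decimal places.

6.02 percentage points

Fe in (Mg_0.58Fe_0.42)_2SiO_4: molar mass 167.185 g/mol; 0.84×55.845 = 46.910 g → 28.06 wt%.
Fe in (Mg_0.62Fe_0.38)CO_3: molar mass 96.298 g/mol; 0.38×55.845 = 21.221 g → 22.04 wt%.
Difference = 28.06 − 22.04 = 6.02 percentage points.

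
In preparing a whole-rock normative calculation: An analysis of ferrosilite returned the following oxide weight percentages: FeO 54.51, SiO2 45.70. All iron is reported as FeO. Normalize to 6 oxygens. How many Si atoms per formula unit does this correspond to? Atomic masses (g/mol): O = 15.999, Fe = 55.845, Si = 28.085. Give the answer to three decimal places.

2.002 Si apfu

FeO: 54.51/71.844 = 0.75873 mol → 0.75873 mol Fe, 0.75873 mol O.
SiO2: 45.70/60.083 = 0.76061 mol → 0.76061 mol Si, 1.52122 mol O.
Total oxygen = 2.27995 mol. Normalization factor = 6/2.27995 = 2.63164.
Si per 6 O = 0.76061 × 2.63164 = 2.002.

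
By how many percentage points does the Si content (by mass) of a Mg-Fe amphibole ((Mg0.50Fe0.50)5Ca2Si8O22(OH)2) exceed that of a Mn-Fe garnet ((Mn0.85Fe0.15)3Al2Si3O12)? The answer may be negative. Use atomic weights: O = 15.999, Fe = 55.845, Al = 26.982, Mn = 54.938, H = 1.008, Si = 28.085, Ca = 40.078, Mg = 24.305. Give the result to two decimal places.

First mineral: 224.680 g Si in 891.203 g formula = 25.21 wt% Si.
Second mineral: 84.255 g Si in 495.429 g formula = 17.01 wt% Si.
25.21% − 17.01% gives a difference of 8.20 percentage points.

8.20 percentage points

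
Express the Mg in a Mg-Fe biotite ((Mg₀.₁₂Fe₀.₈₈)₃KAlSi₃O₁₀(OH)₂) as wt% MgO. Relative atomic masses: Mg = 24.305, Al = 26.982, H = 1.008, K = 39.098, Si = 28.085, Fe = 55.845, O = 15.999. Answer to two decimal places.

2.90 wt%

Formula mass = 500.520 g/mol.
0.36 Mg → 0.3600 mol MgO per formula unit; M(MgO) = 40.304, so MgO mass = 14.509 g.
14.509/500.520 × 100 = 2.90 wt%.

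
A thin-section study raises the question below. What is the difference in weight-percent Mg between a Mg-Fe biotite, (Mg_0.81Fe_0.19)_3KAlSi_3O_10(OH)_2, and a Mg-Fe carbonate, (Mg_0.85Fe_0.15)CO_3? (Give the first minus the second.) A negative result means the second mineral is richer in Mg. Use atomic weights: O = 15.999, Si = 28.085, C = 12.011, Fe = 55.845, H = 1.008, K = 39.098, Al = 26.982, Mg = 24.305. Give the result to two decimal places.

M((Mg_0.81Fe_0.19)_3KAlSi_3O_10(OH)_2) = 435.232 g/mol, so wt% Mg = 59.061/435.232 × 100 = 13.57%.
M((Mg_0.85Fe_0.15)CO_3) = 89.044 g/mol, so wt% Mg = 20.659/89.044 × 100 = 23.20%.
13.57 − 23.20 = -9.63 pp.

-9.63 percentage points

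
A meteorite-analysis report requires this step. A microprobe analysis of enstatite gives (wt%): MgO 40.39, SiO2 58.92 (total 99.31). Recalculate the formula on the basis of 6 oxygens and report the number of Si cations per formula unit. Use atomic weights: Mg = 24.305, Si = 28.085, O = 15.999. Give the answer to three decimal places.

1.985 Si apfu

40.39 wt% MgO ÷ 40.304 g/mol = 1.00213 mol, giving 1.00213 Mg and 1.00213 O.
58.92 wt% SiO2 ÷ 60.083 g/mol = 0.98064 mol, giving 0.98064 Si and 1.96128 O.
Oxygen sums to 2.96341; scaling by 6/2.96341 = 2.02469 puts the formula on 6 O.
Si: 0.98064 × 2.02469 = 1.985 atoms per formula unit.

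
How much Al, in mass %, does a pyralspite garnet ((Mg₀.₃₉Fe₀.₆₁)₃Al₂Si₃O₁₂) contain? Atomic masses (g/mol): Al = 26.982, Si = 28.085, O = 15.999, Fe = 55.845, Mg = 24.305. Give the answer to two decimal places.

11.71 mass %

M((Mg₀.₃₉Fe₀.₆₁)₃Al₂Si₃O₁₂) = 460.840 g/mol.
Al contributes 2 × 26.982 = 53.964 g per mole.
53.964/460.840 = 0.1171 → 11.71%.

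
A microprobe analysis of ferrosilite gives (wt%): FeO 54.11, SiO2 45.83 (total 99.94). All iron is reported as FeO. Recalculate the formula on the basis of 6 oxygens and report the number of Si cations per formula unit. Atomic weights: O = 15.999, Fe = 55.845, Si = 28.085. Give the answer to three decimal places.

FeO (M=71.844): mol = 0.75316; Fe = 0.75316, O = 0.75316.
SiO2 (M=60.083): mol = 0.76278; Si = 0.76278, O = 1.52556.
ΣO = 2.27872; factor = 6/ΣO = 2.63306.
Si apfu = 0.76278 × 2.63306 = 2.008.

2.008 Si apfu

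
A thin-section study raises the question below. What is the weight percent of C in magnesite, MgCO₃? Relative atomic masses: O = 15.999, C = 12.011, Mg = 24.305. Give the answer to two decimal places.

M(MgCO₃) = 84.313 g/mol.
C contributes 1 × 12.011 = 12.011 g per mole.
12.011/84.313 = 0.1425 → 14.25%.

14.25 mass %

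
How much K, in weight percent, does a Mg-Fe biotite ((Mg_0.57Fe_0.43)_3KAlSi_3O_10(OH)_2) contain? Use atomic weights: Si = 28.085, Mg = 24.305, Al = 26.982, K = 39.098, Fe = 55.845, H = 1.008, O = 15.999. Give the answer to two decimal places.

8.54 weight percent

Molar mass of (Mg_0.57Fe_0.43)_3KAlSi_3O_10(OH)_2: 1.71·24.305 + 1.29·55.845 + 1·39.098 + 1·26.982 + 3·28.085 + 12·15.999 + 2·1.008 = 457.941 g/mol.
Mass of K per formula unit: 1 × 39.098 = 39.098 g.
Weight fraction K = 39.098 / 457.941 = 0.0854.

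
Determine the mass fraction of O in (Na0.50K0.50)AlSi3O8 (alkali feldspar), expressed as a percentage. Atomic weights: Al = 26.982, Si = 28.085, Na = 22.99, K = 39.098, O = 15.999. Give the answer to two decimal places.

47.36 mass %

M((Na0.50K0.50)AlSi3O8) = 270.273 g/mol.
O contributes 8 × 15.999 = 127.992 g per mole.
127.992/270.273 = 0.4736 → 47.36%.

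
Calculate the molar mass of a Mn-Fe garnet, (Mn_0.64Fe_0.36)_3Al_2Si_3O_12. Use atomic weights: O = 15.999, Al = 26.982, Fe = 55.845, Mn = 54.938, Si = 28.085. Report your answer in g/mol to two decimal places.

Mn: 1.92 × 54.938 = 105.4810
Fe: 1.08 × 55.845 = 60.3126
Al: 2 × 26.982 = 53.9640
Si: 3 × 28.085 = 84.2550
O: 12 × 15.999 = 191.9880
Summing the contributions gives the formula mass.

496.00 g/mol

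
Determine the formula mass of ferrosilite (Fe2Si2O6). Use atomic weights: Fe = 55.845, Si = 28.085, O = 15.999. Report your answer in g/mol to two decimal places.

263.85 g/mol

Fe: 2 × 55.845 = 111.6900
Si: 2 × 28.085 = 56.1700
O: 6 × 15.999 = 95.9940
Summing the contributions gives the formula mass.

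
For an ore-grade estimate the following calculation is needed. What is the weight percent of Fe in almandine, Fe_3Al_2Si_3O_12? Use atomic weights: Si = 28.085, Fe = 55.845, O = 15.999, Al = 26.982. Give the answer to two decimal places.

33.66 mass %

Molar mass of Fe_3Al_2Si_3O_12: 3*55.845 + 2*26.982 + 3*28.085 + 12*15.999 = 497.742 g/mol.
Mass of Fe per formula unit: 3 × 55.845 = 167.535 g.
Weight fraction Fe = 167.535 / 497.742 = 0.3366.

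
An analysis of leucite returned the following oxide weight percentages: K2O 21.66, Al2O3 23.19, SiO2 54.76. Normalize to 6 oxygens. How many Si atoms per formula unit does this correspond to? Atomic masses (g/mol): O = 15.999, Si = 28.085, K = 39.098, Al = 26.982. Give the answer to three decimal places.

K2O (M=94.195): mol = 0.22995; K = 0.45990, O = 0.22995.
Al2O3 (M=101.961): mol = 0.22744; Al = 0.45488, O = 0.68232.
SiO2 (M=60.083): mol = 0.91141; Si = 0.91141, O = 1.82282.
ΣO = 2.73509; factor = 6/ΣO = 2.19371.
Si apfu = 0.91141 × 2.19371 = 1.999.

1.999 Si apfu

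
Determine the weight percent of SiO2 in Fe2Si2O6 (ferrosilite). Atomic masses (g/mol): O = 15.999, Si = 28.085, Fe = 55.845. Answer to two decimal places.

Formula mass = 263.854 g/mol.
2 Si → 2.0000 mol SiO2 per formula unit; M(SiO2) = 60.083, so SiO2 mass = 120.166 g.
120.166/263.854 × 100 = 45.54 wt%.

45.54 wt%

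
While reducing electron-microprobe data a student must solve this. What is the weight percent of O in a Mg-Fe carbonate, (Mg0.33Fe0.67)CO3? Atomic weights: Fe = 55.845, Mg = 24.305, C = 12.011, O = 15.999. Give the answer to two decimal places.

Formula mass = 0.33·24.305 + 0.67·55.845 + 1·12.011 + 3·15.999 = 105.445 g/mol, of which 47.997 g is O.
So O makes up 47.997/105.445 = 0.4552 of the mass, i.e. 45.52%.

45.52 mass %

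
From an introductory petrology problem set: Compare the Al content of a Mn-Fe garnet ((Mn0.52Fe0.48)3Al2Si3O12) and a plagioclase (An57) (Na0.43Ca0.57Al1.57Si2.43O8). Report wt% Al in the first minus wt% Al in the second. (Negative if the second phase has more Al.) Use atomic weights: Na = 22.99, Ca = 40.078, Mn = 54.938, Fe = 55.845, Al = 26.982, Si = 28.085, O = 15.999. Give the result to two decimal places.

-4.74 percentage points

First mineral: 53.964 g Al in 496.327 g formula = 10.87 wt% Al.
Second mineral: 42.362 g Al in 271.330 g formula = 15.61 wt% Al.
10.87% − 15.61% gives a difference of -4.74 percentage points.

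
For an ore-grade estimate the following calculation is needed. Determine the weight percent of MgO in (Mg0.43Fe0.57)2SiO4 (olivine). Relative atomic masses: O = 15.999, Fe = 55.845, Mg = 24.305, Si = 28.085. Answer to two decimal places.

19.62 wt%

M((Mg0.43Fe0.57)2SiO4) = 176.647 g/mol; M(MgO) = 40.304 g/mol.
Moles MgO per formula unit = 0.86 Mg ÷ 1 = 0.8600.
MgO fraction = (0.8600 × 40.304) / 176.647 = 34.661/176.647 = 0.1962.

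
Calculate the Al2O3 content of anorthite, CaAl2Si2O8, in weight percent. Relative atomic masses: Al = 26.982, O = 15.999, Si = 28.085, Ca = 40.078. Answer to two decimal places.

36.65 wt%

M(CaAl2Si2O8) = 278.204 g/mol; M(Al2O3) = 101.961 g/mol.
Moles Al2O3 per formula unit = 2 Al ÷ 2 = 1.0000.
Al2O3 fraction = (1.0000 × 101.961) / 278.204 = 101.961/278.204 = 0.3665.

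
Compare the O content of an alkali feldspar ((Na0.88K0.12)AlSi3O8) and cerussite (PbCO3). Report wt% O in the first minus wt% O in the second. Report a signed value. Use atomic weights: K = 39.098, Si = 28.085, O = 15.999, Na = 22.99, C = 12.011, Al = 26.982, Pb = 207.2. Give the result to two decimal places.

30.49 percentage points

First mineral: 127.992 g O in 264.152 g formula = 48.45 wt% O.
Second mineral: 47.997 g O in 267.208 g formula = 17.96 wt% O.
48.45% − 17.96% gives a difference of 30.49 percentage points.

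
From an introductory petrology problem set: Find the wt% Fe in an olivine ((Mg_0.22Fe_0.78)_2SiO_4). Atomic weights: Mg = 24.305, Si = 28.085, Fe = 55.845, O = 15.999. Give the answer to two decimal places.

Formula mass = 0.44×24.305 + 1.56×55.845 + 1×28.085 + 4×15.999 = 189.893 g/mol, of which 87.118 g is Fe.
So Fe makes up 87.118/189.893 = 0.4588 of the mass, i.e. 45.88%.

45.88 weight percent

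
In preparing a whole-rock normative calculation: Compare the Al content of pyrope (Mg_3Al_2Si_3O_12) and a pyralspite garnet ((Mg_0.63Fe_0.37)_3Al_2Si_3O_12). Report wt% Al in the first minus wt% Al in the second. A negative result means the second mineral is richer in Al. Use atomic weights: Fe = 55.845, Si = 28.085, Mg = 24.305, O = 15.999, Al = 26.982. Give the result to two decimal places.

1.07 percentage points

First mineral: 53.964 g Al in 403.122 g formula = 13.39 wt% Al.
Second mineral: 53.964 g Al in 438.131 g formula = 12.32 wt% Al.
13.39% − 12.32% gives a difference of 1.07 percentage points.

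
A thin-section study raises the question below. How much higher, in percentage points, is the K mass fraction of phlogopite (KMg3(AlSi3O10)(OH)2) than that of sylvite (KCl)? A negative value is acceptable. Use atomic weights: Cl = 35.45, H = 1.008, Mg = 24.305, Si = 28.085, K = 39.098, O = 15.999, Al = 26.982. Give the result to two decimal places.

M(KMg3(AlSi3O10)(OH)2) = 417.254 g/mol, so wt% K = 39.098/417.254 × 100 = 9.37%.
M(KCl) = 74.548 g/mol, so wt% K = 39.098/74.548 × 100 = 52.45%.
9.37 − 52.45 = -43.08 pp.

-43.08 percentage points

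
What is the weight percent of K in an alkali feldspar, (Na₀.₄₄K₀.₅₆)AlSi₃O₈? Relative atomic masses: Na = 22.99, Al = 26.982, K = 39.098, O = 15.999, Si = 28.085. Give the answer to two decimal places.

8.07 mass %

Molar mass of (Na₀.₄₄K₀.₅₆)AlSi₃O₈: 0.44×22.99 + 0.56×39.098 + 1×26.982 + 3×28.085 + 8×15.999 = 271.239 g/mol.
Mass of K per formula unit: 0.56 × 39.098 = 21.895 g.
Weight fraction K = 21.895 / 271.239 = 0.0807.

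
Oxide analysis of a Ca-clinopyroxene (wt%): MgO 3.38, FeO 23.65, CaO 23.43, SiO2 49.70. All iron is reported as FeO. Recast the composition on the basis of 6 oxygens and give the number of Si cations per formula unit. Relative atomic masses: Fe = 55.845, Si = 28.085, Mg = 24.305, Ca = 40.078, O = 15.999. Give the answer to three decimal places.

1.997 Si apfu

MgO (M=40.304): mol = 0.08386; Mg = 0.08386, O = 0.08386.
FeO (M=71.844): mol = 0.32919; Fe = 0.32919, O = 0.32919.
CaO (M=56.077): mol = 0.41782; Ca = 0.41782, O = 0.41782.
SiO2 (M=60.083): mol = 0.82719; Si = 0.82719, O = 1.65438.
ΣO = 2.48525; factor = 6/ΣO = 2.41424.
Si apfu = 0.82719 × 2.41424 = 1.997.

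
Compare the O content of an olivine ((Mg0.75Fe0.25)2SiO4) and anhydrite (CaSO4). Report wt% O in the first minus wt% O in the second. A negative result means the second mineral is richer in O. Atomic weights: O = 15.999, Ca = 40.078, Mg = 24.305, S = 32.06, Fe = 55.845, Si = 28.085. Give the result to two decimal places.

-6.11 percentage points

O in (Mg0.75Fe0.25)2SiO4: molar mass 156.461 g/mol; 4×15.999 = 63.996 g → 40.90 wt%.
O in CaSO4: molar mass 136.134 g/mol; 4×15.999 = 63.996 g → 47.01 wt%.
Difference = 40.90 − 47.01 = -6.11 percentage points.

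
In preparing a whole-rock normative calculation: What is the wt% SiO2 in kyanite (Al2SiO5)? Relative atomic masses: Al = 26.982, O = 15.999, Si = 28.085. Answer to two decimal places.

37.08 wt%

Molar mass of Al2SiO5 = 2×26.982 + 1×28.085 + 5×15.999 = 162.044 g/mol.
Each formula unit contains 1 Si, equivalent to 1/1 = 1.0000 mol SiO2.
M(SiO2) = 1×28.085 + 2×15.999 = 60.083 g/mol.
Mass of SiO2 per formula unit = 1.0000 × 60.083 = 60.083 g.
SiO2 wt% = 60.083 / 162.044 × 100 = 37.08%.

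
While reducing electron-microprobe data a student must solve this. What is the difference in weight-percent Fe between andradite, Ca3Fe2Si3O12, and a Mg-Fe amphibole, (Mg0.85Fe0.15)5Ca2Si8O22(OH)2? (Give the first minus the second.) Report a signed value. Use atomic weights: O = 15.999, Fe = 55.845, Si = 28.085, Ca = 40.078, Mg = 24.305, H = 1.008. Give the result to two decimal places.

16.97 percentage points

M(Ca3Fe2Si3O12) = 508.167 g/mol, so wt% Fe = 111.690/508.167 × 100 = 21.98%.
M((Mg0.85Fe0.15)5Ca2Si8O22(OH)2) = 836.008 g/mol, so wt% Fe = 41.884/836.008 × 100 = 5.01%.
21.98 − 5.01 = 16.97 pp.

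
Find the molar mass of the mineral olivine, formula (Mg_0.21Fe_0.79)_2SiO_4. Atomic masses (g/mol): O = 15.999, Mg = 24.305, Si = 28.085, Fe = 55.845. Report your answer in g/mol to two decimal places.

190.52 g/mol

The formula mass is the sum 0.42×24.305 + 1.58×55.845 + 1×28.085 + 4×15.999.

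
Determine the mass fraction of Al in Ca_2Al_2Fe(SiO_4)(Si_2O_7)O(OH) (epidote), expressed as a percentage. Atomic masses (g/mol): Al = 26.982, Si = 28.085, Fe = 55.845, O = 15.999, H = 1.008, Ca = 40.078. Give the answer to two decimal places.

M(Ca_2Al_2Fe(SiO_4)(Si_2O_7)O(OH)) = 483.215 g/mol.
Al contributes 2 × 26.982 = 53.964 g per mole.
53.964/483.215 = 0.1117 → 11.17%.

11.17 wt%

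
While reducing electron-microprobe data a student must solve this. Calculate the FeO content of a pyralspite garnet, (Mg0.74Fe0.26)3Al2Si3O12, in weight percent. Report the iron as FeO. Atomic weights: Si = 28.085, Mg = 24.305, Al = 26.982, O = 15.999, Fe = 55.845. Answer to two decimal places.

13.10 wt%

Molar mass of (Mg0.74Fe0.26)3Al2Si3O12 = 2.22*24.305 + 0.78*55.845 + 2*26.982 + 3*28.085 + 12*15.999 = 427.723 g/mol.
Each formula unit contains 0.78 Fe, equivalent to 0.78/1 = 0.7800 mol FeO.
M(FeO) = 1×55.845 + 1×15.999 = 71.844 g/mol.
Mass of FeO per formula unit = 0.7800 × 71.844 = 56.038 g.
FeO wt% = 56.038 / 427.723 × 100 = 13.10%.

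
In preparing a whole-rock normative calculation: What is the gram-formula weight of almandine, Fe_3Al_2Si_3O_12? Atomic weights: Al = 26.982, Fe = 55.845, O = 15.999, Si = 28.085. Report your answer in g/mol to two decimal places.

497.74 g/mol

M = 3·55.845 + 2·26.982 + 3·28.085 + 12·15.999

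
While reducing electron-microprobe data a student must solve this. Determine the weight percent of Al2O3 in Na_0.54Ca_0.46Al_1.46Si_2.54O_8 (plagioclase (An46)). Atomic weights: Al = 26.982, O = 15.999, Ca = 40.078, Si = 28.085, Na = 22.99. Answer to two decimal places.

Molar mass of Na_0.54Ca_0.46Al_1.46Si_2.54O_8 = 0.54·22.99 + 0.46·40.078 + 1.46·26.982 + 2.54·28.085 + 8·15.999 = 269.572 g/mol.
Each formula unit contains 1.46 Al, equivalent to 1.46/2 = 0.7300 mol Al2O3.
M(Al2O3) = 2×26.982 + 3×15.999 = 101.961 g/mol.
Mass of Al2O3 per formula unit = 0.7300 × 101.961 = 74.432 g.
Al2O3 wt% = 74.432 / 269.572 × 100 = 27.61%.

27.61 wt%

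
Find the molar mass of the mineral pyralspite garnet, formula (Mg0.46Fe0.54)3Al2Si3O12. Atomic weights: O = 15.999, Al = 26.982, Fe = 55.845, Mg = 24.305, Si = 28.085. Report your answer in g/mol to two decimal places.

454.22 g/mol

Mg: 1.38 × 24.305 = 33.5409
Fe: 1.62 × 55.845 = 90.4689
Al: 2 × 26.982 = 53.9640
Si: 3 × 28.085 = 84.2550
O: 12 × 15.999 = 191.9880
Summing the contributions gives the formula mass.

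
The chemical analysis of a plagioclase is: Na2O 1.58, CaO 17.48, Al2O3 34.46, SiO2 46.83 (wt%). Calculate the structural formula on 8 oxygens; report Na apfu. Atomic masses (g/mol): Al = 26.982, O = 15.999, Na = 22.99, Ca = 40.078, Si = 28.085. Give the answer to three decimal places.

0.140 Na apfu

Na2O: 1.58/61.979 = 0.02549 mol → 0.05098 mol Na, 0.02549 mol O.
CaO: 17.48/56.077 = 0.31171 mol → 0.31171 mol Ca, 0.31171 mol O.
Al2O3: 34.46/101.961 = 0.33797 mol → 0.67594 mol Al, 1.01391 mol O.
SiO2: 46.83/60.083 = 0.77942 mol → 0.77942 mol Si, 1.55884 mol O.
Total oxygen = 2.90995 mol. Normalization factor = 8/2.90995 = 2.74919.
Na per 8 O = 0.05098 × 2.74919 = 0.140.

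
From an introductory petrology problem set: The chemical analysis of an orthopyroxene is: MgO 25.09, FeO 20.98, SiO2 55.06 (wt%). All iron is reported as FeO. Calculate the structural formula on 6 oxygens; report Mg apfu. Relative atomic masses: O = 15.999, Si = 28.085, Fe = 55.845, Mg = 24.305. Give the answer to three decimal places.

MgO: 25.09/40.304 = 0.62252 mol → 0.62252 mol Mg, 0.62252 mol O.
FeO: 20.98/71.844 = 0.29202 mol → 0.29202 mol Fe, 0.29202 mol O.
SiO2: 55.06/60.083 = 0.91640 mol → 0.91640 mol Si, 1.83280 mol O.
Total oxygen = 2.74734 mol. Normalization factor = 6/2.74734 = 2.18393.
Mg per 6 O = 0.62252 × 2.18393 = 1.360.

1.360 Mg apfu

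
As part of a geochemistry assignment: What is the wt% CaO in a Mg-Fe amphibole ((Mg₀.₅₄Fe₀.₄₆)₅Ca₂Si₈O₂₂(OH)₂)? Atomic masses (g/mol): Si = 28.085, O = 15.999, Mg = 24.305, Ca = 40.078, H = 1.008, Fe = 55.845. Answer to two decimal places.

12.67 wt%

Molar mass of (Mg₀.₅₄Fe₀.₄₆)₅Ca₂Si₈O₂₂(OH)₂ = 2.70*24.305 + 2.30*55.845 + 2*40.078 + 8*28.085 + 24*15.999 + 2*1.008 = 884.895 g/mol.
Each formula unit contains 2 Ca, equivalent to 2/1 = 2.0000 mol CaO.
M(CaO) = 1×40.078 + 1×15.999 = 56.077 g/mol.
Mass of CaO per formula unit = 2.0000 × 56.077 = 112.154 g.
CaO wt% = 112.154 / 884.895 × 100 = 12.67%.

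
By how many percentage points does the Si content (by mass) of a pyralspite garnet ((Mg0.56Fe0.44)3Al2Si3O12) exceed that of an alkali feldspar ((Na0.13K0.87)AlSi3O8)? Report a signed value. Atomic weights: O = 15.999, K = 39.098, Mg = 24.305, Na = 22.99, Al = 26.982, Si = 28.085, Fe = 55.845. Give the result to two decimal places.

M((Mg0.56Fe0.44)3Al2Si3O12) = 444.755 g/mol, so wt% Si = 84.255/444.755 × 100 = 18.94%.
M((Na0.13K0.87)AlSi3O8) = 276.233 g/mol, so wt% Si = 84.255/276.233 × 100 = 30.50%.
18.94 − 30.50 = -11.56 pp.

-11.56 percentage points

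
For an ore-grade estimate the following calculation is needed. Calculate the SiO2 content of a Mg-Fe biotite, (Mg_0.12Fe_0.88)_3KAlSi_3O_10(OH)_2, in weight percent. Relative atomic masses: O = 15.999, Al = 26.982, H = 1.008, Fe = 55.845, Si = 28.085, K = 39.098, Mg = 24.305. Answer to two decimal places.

36.01 wt%

Molar mass of (Mg_0.12Fe_0.88)_3KAlSi_3O_10(OH)_2 = 0.36×24.305 + 2.64×55.845 + 1×39.098 + 1×26.982 + 3×28.085 + 12×15.999 + 2×1.008 = 500.520 g/mol.
Each formula unit contains 3 Si, equivalent to 3/1 = 3.0000 mol SiO2.
M(SiO2) = 1×28.085 + 2×15.999 = 60.083 g/mol.
Mass of SiO2 per formula unit = 3.0000 × 60.083 = 180.249 g.
SiO2 wt% = 180.249 / 500.520 × 100 = 36.01%.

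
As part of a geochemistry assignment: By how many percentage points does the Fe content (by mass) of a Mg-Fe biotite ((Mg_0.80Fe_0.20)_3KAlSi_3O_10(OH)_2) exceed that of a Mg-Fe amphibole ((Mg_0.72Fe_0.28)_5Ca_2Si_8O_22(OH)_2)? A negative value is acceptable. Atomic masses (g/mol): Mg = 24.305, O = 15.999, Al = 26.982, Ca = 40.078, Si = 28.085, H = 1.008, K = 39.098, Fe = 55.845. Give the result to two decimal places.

-1.45 percentage points

First mineral: 33.507 g Fe in 436.178 g formula = 7.68 wt% Fe.
Second mineral: 78.183 g Fe in 856.509 g formula = 9.13 wt% Fe.
7.68% − 9.13% gives a difference of -1.45 percentage points.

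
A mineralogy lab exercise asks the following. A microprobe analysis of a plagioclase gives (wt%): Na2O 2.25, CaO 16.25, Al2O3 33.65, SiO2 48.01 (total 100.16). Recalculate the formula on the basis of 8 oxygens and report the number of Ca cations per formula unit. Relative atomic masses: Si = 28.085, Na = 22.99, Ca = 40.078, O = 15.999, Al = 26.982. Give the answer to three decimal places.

0.795 Ca apfu

Na2O: 2.25/61.979 = 0.03630 mol → 0.07260 mol Na, 0.03630 mol O.
CaO: 16.25/56.077 = 0.28978 mol → 0.28978 mol Ca, 0.28978 mol O.
Al2O3: 33.65/101.961 = 0.33003 mol → 0.66006 mol Al, 0.99009 mol O.
SiO2: 48.01/60.083 = 0.79906 mol → 0.79906 mol Si, 1.59812 mol O.
Total oxygen = 2.91429 mol. Normalization factor = 8/2.91429 = 2.74509.
Ca per 8 O = 0.28978 × 2.74509 = 0.795.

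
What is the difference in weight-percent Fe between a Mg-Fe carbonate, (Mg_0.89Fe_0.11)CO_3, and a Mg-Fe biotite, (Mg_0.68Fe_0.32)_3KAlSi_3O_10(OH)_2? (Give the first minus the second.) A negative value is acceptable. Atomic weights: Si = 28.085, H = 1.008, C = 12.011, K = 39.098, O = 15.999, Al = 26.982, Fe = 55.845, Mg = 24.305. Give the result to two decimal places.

-4.98 percentage points

First mineral: 6.143 g Fe in 87.782 g formula = 7.00 wt% Fe.
Second mineral: 53.611 g Fe in 447.532 g formula = 11.98 wt% Fe.
7.00% − 11.98% gives a difference of -4.98 percentage points.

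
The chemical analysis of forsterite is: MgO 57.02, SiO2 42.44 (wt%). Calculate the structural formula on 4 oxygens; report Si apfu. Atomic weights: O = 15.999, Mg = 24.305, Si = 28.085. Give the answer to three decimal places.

0.999 Si apfu

57.02 wt% MgO ÷ 40.304 g/mol = 1.41475 mol, giving 1.41475 Mg and 1.41475 O.
42.44 wt% SiO2 ÷ 60.083 g/mol = 0.70636 mol, giving 0.70636 Si and 1.41272 O.
Oxygen sums to 2.82747; scaling by 4/2.82747 = 1.41469 puts the formula on 4 O.
Si: 0.70636 × 1.41469 = 0.999 atoms per formula unit.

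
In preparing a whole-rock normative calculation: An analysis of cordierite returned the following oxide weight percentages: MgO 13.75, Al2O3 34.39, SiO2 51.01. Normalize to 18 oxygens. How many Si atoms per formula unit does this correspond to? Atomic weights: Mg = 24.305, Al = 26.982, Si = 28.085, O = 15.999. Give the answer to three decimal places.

13.75 wt% MgO ÷ 40.304 g/mol = 0.34116 mol, giving 0.34116 Mg and 0.34116 O.
34.39 wt% Al2O3 ÷ 101.961 g/mol = 0.33729 mol, giving 0.67458 Al and 1.01187 O.
51.01 wt% SiO2 ÷ 60.083 g/mol = 0.84899 mol, giving 0.84899 Si and 1.69798 O.
Oxygen sums to 3.05101; scaling by 18/3.05101 = 5.89969 puts the formula on 18 O.
Si: 0.84899 × 5.89969 = 5.009 atoms per formula unit.

5.009 Si apfu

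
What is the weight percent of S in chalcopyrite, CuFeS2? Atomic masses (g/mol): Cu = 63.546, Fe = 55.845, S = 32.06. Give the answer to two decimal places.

Formula mass = 1×63.546 + 1×55.845 + 2×32.06 = 183.511 g/mol, of which 64.120 g is S.
So S makes up 64.120/183.511 = 0.3494 of the mass, i.e. 34.94%.

34.94 mass %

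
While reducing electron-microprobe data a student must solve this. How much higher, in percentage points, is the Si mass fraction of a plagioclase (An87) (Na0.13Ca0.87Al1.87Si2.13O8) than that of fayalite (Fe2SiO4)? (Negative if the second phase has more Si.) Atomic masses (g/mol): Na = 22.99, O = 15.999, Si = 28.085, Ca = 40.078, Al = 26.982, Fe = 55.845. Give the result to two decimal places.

Si in Na0.13Ca0.87Al1.87Si2.13O8: molar mass 276.126 g/mol; 2.13×28.085 = 59.821 g → 21.66 wt%.
Si in Fe2SiO4: molar mass 203.771 g/mol; 1×28.085 = 28.085 g → 13.78 wt%.
Difference = 21.66 − 13.78 = 7.88 percentage points.

7.88 percentage points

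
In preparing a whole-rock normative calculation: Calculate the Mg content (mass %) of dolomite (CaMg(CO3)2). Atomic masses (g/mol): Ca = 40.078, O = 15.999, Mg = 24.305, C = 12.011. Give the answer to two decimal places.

Formula mass = 1*40.078 + 1*24.305 + 2*12.011 + 6*15.999 = 184.399 g/mol, of which 24.305 g is Mg.
So Mg makes up 24.305/184.399 = 0.1318 of the mass, i.e. 13.18%.

13.18 mass %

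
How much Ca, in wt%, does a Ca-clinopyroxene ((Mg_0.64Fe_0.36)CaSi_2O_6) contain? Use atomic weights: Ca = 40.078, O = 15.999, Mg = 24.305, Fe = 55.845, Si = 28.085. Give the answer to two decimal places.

Formula mass = 0.64*24.305 + 0.36*55.845 + 1*40.078 + 2*28.085 + 6*15.999 = 227.901 g/mol, of which 40.078 g is Ca.
So Ca makes up 40.078/227.901 = 0.1759 of the mass, i.e. 17.59%.

17.59 wt%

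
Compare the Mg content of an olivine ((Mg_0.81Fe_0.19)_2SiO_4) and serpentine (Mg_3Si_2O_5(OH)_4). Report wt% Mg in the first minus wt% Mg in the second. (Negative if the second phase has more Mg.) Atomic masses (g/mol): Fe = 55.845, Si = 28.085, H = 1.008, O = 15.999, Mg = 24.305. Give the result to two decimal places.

-0.52 percentage points

Mg in (Mg_0.81Fe_0.19)_2SiO_4: molar mass 152.676 g/mol; 1.62×24.305 = 39.374 g → 25.79 wt%.
Mg in Mg_3Si_2O_5(OH)_4: molar mass 277.108 g/mol; 3×24.305 = 72.915 g → 26.31 wt%.
Difference = 25.79 − 26.31 = -0.52 percentage points.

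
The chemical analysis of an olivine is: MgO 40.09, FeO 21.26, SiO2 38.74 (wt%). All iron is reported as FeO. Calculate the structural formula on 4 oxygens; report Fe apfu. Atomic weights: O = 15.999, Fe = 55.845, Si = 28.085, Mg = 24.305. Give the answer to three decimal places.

MgO (M=40.304): mol = 0.99469; Mg = 0.99469, O = 0.99469.
FeO (M=71.844): mol = 0.29592; Fe = 0.29592, O = 0.29592.
SiO2 (M=60.083): mol = 0.64477; Si = 0.64477, O = 1.28954.
ΣO = 2.58015; factor = 4/ΣO = 1.55030.
Fe apfu = 0.29592 × 1.55030 = 0.459.

0.459 Fe apfu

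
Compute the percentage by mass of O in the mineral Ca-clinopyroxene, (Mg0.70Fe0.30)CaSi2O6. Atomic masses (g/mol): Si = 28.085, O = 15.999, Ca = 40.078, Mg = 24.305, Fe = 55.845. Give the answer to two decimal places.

Molar mass of (Mg0.70Fe0.30)CaSi2O6: 0.70×24.305 + 0.30×55.845 + 1×40.078 + 2×28.085 + 6×15.999 = 226.009 g/mol.
Mass of O per formula unit: 6 × 15.999 = 95.994 g.
Weight fraction O = 95.994 / 226.009 = 0.4247.

42.47 mass %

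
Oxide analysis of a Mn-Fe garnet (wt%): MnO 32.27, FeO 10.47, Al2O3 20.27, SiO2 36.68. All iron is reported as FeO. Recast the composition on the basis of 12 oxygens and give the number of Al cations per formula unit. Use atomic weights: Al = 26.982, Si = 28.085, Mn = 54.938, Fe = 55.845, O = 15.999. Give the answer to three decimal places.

MnO: 32.27/70.937 = 0.45491 mol → 0.45491 mol Mn, 0.45491 mol O.
FeO: 10.47/71.844 = 0.14573 mol → 0.14573 mol Fe, 0.14573 mol O.
Al2O3: 20.27/101.961 = 0.19880 mol → 0.39760 mol Al, 0.59640 mol O.
SiO2: 36.68/60.083 = 0.61049 mol → 0.61049 mol Si, 1.22098 mol O.
Total oxygen = 2.41802 mol. Normalization factor = 12/2.41802 = 4.96274.
Al per 12 O = 0.39760 × 4.96274 = 1.973.

1.973 Al apfu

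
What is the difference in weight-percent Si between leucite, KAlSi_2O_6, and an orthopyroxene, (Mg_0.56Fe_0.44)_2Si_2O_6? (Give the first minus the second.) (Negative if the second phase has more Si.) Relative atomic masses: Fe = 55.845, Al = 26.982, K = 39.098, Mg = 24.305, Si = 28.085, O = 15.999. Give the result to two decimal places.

1.16 percentage points

M(KAlSi_2O_6) = 218.244 g/mol, so wt% Si = 56.170/218.244 × 100 = 25.74%.
M((Mg_0.56Fe_0.44)_2Si_2O_6) = 228.529 g/mol, so wt% Si = 56.170/228.529 × 100 = 24.58%.
25.74 − 24.58 = 1.16 pp.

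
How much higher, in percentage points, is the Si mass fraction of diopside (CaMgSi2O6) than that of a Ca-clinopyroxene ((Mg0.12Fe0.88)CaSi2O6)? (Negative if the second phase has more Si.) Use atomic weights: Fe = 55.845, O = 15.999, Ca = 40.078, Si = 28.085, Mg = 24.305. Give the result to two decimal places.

2.95 percentage points

Si in CaMgSi2O6: molar mass 216.547 g/mol; 2×28.085 = 56.170 g → 25.94 wt%.
Si in (Mg0.12Fe0.88)CaSi2O6: molar mass 244.302 g/mol; 2×28.085 = 56.170 g → 22.99 wt%.
Difference = 25.94 − 22.99 = 2.95 percentage points.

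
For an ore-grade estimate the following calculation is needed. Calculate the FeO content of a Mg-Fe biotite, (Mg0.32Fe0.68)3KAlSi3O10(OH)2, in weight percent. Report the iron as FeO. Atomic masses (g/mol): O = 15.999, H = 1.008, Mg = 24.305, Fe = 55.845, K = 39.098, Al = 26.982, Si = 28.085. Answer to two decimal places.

Molar mass of (Mg0.32Fe0.68)3KAlSi3O10(OH)2 = 0.96×24.305 + 2.04×55.845 + 1×39.098 + 1×26.982 + 3×28.085 + 12×15.999 + 2×1.008 = 481.596 g/mol.
Each formula unit contains 2.04 Fe, equivalent to 2.04/1 = 2.0400 mol FeO.
M(FeO) = 1×55.845 + 1×15.999 = 71.844 g/mol.
Mass of FeO per formula unit = 2.0400 × 71.844 = 146.562 g.
FeO wt% = 146.562 / 481.596 × 100 = 30.43%.

30.43 wt%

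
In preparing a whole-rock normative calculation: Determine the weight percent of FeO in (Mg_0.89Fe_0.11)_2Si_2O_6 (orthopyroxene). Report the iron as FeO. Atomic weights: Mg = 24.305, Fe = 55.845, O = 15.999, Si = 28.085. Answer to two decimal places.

7.61 wt%

Formula mass = 207.713 g/mol.
0.22 Fe → 0.2200 mol FeO per formula unit; M(FeO) = 71.844, so FeO mass = 15.806 g.
15.806/207.713 × 100 = 7.61 wt%.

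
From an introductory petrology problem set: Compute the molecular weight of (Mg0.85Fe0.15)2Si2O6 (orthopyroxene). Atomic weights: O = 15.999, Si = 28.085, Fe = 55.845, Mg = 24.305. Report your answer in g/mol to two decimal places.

210.24 g/mol

M = 1.70(24.305) + 0.30(55.845) + 2(28.085) + 6(15.999)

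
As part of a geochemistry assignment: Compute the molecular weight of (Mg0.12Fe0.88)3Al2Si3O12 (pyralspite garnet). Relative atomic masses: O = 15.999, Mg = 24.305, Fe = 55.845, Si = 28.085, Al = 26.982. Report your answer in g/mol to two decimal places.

486.39 g/mol

The formula mass is the sum 0.36·24.305 + 2.64·55.845 + 2·26.982 + 3·28.085 + 12·15.999.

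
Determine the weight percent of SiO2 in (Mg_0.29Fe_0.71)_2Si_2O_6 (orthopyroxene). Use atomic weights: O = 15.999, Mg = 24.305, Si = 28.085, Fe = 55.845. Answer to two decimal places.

48.94 wt%

M((Mg_0.29Fe_0.71)_2Si_2O_6) = 245.561 g/mol; M(SiO2) = 60.083 g/mol.
Moles SiO2 per formula unit = 2 Si ÷ 1 = 2.0000.
SiO2 fraction = (2.0000 × 60.083) / 245.561 = 120.166/245.561 = 0.4894.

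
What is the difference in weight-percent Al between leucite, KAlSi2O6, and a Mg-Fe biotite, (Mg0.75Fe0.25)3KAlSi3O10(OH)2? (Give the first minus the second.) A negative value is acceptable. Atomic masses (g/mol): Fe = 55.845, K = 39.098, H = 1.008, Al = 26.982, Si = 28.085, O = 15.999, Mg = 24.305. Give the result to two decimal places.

First mineral: 26.982 g Al in 218.244 g formula = 12.36 wt% Al.
Second mineral: 26.982 g Al in 440.909 g formula = 6.12 wt% Al.
12.36% − 6.12% gives a difference of 6.24 percentage points.

6.24 percentage points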